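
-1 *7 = -7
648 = 648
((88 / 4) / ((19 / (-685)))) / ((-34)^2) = -7535 / 10982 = -0.69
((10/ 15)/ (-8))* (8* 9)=-6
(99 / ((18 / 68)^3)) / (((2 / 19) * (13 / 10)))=39005.39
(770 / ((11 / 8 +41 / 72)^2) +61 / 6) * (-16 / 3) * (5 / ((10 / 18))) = -359224 / 35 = -10263.54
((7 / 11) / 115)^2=49 / 1600225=0.00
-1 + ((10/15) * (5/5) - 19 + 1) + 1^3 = -52/3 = -17.33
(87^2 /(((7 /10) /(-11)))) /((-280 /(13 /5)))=1104.46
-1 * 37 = -37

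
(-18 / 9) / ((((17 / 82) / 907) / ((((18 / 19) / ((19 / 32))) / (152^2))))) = -1338732 / 2215457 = -0.60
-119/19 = -6.26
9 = 9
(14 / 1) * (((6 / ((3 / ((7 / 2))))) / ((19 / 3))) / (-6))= -2.58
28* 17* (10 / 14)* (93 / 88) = 7905 / 22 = 359.32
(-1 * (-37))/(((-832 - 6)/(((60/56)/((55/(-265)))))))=29415/129052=0.23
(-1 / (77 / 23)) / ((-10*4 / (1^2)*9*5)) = 23 / 138600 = 0.00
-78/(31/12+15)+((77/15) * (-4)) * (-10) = 127168/633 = 200.90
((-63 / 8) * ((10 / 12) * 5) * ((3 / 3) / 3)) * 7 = -1225 / 16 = -76.56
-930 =-930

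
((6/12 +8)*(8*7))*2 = 952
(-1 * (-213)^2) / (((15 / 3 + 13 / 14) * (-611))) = 12.52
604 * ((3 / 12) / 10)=151 / 10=15.10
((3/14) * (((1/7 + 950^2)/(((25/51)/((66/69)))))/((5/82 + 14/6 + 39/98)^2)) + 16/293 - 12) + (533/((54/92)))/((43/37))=2723862718283054356889/55396752451598475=49170.08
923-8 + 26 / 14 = 6418 / 7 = 916.86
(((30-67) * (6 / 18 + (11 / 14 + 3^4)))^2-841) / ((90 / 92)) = 9436197.22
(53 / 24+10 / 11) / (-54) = -823 / 14256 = -0.06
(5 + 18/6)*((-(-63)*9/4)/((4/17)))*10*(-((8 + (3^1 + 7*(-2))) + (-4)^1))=337365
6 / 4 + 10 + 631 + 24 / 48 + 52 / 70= 22531 / 35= 643.74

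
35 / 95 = 7 / 19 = 0.37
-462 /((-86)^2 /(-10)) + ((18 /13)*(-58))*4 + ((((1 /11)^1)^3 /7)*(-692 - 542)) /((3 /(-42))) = -10197907063 /31993247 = -318.75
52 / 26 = 2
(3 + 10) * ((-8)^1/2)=-52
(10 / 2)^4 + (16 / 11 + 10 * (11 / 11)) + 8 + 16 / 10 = 35533 / 55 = 646.05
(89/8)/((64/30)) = 1335/256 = 5.21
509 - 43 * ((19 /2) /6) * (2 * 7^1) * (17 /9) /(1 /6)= -92642 /9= -10293.56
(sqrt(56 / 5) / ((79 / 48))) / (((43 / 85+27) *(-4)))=-204 *sqrt(70) / 92351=-0.02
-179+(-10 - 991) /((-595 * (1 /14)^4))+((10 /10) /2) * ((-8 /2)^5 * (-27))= 6653313 /85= 78274.27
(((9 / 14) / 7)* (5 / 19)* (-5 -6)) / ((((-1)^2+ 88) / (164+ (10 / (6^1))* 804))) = -372240 / 82859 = -4.49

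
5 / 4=1.25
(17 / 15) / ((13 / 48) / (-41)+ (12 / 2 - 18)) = -11152 / 118145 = -0.09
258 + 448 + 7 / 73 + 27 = 53516 / 73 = 733.10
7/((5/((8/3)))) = 56/15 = 3.73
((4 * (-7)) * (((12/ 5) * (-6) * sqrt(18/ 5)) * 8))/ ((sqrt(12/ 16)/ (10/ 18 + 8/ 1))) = 275968 * sqrt(30)/ 25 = 60461.56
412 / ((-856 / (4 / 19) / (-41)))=8446 / 2033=4.15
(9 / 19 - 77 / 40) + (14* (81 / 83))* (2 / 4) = 339371 / 63080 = 5.38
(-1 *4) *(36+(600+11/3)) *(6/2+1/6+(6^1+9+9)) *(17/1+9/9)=-1251188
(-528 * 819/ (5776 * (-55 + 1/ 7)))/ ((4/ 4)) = 63063/ 46208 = 1.36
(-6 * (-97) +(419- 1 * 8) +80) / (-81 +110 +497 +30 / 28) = 15022 / 7379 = 2.04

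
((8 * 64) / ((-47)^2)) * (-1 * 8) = -1.85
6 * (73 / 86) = 219 / 43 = 5.09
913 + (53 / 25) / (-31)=707522 / 775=912.93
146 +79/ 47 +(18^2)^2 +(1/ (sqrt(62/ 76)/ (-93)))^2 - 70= 5435817/ 47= 115655.68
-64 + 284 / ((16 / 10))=227 / 2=113.50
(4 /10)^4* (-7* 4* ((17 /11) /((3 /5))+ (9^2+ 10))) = -1383424 /20625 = -67.08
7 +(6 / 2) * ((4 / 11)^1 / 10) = 391 / 55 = 7.11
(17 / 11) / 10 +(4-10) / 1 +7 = 127 / 110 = 1.15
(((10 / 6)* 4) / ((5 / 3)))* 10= 40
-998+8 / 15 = -14962 / 15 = -997.47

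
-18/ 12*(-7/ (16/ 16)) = 21/ 2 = 10.50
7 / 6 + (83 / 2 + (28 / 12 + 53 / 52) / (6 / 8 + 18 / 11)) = 180473 / 4095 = 44.07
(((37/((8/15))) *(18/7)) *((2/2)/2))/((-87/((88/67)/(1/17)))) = -22.89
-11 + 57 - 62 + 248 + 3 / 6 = 465 / 2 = 232.50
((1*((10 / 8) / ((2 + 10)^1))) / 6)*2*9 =5 / 16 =0.31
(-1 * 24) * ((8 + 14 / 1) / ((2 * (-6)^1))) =44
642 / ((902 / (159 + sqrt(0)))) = 51039 / 451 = 113.17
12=12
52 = 52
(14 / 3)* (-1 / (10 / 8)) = -56 / 15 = -3.73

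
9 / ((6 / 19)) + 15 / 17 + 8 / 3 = 3269 / 102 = 32.05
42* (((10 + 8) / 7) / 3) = 36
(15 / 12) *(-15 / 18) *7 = -175 / 24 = -7.29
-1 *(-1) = 1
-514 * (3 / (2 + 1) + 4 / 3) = -1199.33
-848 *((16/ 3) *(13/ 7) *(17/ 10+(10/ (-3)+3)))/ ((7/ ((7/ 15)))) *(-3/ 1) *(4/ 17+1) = 3615872/ 1275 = 2835.98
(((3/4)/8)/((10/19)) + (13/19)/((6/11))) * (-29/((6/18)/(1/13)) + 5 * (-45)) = -6558379/19760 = -331.90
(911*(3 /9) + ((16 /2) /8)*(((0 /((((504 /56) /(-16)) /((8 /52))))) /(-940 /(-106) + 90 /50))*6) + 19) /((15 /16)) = 15488 /45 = 344.18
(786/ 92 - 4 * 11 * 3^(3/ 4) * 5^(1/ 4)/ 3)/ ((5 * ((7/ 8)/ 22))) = -7744 * 3^(3/ 4) * 5^(1/ 4)/ 105+34584/ 805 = -208.44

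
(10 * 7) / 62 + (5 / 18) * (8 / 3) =1565 / 837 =1.87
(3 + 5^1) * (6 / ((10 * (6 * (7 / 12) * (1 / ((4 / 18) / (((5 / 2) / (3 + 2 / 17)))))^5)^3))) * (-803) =-4035835286643646751496509171478619488256 / 10281687431587081218066807008368853302001953125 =-0.00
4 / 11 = 0.36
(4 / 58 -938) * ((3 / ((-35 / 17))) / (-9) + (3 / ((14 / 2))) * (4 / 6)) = -255680 / 609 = -419.84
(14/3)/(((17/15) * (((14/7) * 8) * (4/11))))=385/544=0.71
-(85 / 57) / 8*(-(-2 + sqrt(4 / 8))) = -85 / 228 + 85*sqrt(2) / 912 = -0.24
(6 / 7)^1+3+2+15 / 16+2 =985 / 112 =8.79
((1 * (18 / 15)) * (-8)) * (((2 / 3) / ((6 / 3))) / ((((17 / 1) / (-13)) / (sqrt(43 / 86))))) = 1.73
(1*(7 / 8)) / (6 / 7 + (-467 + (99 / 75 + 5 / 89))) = -109025 / 57909928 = -0.00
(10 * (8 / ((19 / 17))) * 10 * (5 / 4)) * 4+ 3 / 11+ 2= 748475 / 209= 3581.22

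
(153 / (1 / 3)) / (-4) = -459 / 4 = -114.75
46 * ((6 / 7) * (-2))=-552 / 7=-78.86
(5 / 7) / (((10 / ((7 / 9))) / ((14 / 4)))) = 7 / 36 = 0.19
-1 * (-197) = 197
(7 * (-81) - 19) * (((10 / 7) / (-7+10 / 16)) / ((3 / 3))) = 46880 / 357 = 131.32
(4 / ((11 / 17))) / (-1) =-68 / 11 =-6.18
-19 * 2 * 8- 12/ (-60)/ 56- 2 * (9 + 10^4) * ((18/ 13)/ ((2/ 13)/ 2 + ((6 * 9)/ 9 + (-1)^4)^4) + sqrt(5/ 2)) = -10009 * sqrt(10)- 1378897593/ 4369960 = -31966.78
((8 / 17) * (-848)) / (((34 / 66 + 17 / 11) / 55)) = -3078240 / 289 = -10651.35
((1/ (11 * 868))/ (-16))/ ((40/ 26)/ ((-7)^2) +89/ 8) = -91/ 155094984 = -0.00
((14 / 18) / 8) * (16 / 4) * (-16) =-56 / 9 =-6.22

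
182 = 182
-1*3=-3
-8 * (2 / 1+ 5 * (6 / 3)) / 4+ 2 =-22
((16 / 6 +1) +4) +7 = 44 / 3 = 14.67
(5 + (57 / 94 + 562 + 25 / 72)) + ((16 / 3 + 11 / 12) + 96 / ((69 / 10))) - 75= 39936895 / 77832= 513.12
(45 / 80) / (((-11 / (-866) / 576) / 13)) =3647592 / 11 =331599.27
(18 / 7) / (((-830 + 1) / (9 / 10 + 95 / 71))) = -2043 / 294295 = -0.01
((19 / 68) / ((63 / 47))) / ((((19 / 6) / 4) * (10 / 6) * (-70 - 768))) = -0.00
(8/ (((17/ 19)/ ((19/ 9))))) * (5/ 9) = 14440/ 1377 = 10.49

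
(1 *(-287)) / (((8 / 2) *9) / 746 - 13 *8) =107051 / 38774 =2.76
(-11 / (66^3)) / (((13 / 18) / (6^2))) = -3 / 1573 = -0.00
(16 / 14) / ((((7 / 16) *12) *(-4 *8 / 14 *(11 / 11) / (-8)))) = 0.76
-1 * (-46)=46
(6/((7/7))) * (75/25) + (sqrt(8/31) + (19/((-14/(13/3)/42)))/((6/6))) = -229 + 2 * sqrt(62)/31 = -228.49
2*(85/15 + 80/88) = 434/33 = 13.15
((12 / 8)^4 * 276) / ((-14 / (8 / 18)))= -621 / 14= -44.36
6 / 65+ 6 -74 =-4414 / 65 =-67.91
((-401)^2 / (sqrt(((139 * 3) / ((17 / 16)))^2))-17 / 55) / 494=150235511 / 181278240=0.83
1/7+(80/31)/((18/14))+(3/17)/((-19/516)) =-1666967/630819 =-2.64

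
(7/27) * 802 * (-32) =-179648/27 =-6653.63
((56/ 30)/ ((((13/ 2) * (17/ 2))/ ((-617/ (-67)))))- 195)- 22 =-48127681/ 222105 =-216.69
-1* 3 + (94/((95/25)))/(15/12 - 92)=-3.27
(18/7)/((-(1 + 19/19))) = -1.29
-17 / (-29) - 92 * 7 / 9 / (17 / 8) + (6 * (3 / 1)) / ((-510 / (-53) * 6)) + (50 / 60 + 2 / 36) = -471599 / 14790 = -31.89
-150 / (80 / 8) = -15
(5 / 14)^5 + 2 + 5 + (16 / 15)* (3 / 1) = 10.21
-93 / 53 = -1.75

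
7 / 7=1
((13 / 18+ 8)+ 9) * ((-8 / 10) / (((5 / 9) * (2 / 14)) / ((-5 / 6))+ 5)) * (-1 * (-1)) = -4466 / 1545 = -2.89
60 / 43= 1.40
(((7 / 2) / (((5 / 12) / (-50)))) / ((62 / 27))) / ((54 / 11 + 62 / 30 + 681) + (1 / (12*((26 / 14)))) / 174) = -8464856400 / 31839887743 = -0.27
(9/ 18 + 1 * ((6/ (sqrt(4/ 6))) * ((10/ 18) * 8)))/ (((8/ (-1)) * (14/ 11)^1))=-55 * sqrt(6)/ 42- 11/ 224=-3.26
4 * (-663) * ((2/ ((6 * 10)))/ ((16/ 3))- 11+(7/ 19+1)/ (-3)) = 23077483/ 760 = 30365.11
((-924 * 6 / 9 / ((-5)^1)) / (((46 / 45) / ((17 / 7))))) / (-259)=-6732 / 5957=-1.13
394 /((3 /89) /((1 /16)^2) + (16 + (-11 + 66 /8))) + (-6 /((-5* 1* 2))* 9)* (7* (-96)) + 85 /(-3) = -425177213 /116835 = -3639.13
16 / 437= 0.04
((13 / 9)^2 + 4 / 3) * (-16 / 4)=-1108 / 81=-13.68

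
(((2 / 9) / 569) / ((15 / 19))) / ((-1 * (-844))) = 19 / 32415930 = 0.00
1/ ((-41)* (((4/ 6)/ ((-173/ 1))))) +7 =1093/ 82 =13.33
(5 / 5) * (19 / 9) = 19 / 9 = 2.11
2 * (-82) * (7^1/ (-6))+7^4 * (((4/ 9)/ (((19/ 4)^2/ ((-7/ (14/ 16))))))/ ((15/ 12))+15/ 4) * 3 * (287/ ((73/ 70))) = 1135908171391/ 158118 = 7183927.01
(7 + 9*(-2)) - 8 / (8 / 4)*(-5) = 9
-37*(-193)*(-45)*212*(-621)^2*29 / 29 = -26271847114740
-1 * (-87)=87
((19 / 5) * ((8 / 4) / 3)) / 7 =38 / 105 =0.36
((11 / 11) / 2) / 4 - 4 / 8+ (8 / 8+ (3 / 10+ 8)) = 357 / 40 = 8.92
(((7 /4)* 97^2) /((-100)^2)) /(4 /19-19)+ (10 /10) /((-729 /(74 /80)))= -44070353 /495720000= -0.09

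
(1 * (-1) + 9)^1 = 8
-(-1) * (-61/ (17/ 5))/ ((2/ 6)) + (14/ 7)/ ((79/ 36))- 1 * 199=-251.91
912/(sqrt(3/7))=1393.10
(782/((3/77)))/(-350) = -4301/75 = -57.35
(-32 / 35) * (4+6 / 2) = -32 / 5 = -6.40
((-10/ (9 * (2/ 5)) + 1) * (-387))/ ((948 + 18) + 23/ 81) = 55728/ 78269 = 0.71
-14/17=-0.82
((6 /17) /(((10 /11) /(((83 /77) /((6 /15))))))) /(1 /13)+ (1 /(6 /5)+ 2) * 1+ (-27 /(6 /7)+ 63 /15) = -38791 /3570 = -10.87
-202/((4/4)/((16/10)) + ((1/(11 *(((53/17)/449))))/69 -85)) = 65006832/27092161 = 2.40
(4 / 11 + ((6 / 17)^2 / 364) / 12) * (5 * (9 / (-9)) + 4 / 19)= -420817 / 241604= -1.74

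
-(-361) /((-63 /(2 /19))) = -38 /63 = -0.60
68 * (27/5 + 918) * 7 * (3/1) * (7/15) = 15383844/25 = 615353.76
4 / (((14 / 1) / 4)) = 8 / 7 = 1.14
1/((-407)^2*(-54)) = -1/8945046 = -0.00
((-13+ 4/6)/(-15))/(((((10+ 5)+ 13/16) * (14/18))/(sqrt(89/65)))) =0.08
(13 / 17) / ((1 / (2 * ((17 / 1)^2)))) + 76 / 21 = 9358 / 21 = 445.62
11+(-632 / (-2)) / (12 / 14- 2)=-265.50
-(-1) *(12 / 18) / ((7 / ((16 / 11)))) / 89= 32 / 20559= 0.00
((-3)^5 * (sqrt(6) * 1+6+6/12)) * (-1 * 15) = 3645 * sqrt(6)+47385/2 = 32620.89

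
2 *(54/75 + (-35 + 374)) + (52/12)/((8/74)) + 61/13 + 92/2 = 3003841/3900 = 770.22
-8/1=-8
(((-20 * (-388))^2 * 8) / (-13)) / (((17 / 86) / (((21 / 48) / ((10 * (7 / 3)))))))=-776807040 / 221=-3514963.98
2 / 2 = 1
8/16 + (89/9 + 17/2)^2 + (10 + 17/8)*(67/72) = 1814059/5184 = 349.93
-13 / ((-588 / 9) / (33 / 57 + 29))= 10959 / 1862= 5.89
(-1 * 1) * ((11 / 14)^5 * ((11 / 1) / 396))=-161051 / 19361664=-0.01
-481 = -481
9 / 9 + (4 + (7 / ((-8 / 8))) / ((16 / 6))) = 19 / 8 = 2.38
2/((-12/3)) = -1/2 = -0.50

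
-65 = -65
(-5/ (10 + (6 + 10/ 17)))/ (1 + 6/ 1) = -85/ 1974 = -0.04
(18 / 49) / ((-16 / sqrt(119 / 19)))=-9 * sqrt(2261) / 7448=-0.06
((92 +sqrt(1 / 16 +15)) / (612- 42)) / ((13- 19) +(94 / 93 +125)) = 31 * sqrt(241) / 8482360 +1426 / 1060295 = 0.00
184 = 184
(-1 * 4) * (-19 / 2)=38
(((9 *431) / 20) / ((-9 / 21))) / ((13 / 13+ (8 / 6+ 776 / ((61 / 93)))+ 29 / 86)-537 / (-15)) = -71222319 / 192247934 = -0.37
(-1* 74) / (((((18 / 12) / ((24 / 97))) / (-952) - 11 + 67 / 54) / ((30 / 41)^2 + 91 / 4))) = 1191252291264 / 6751317931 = 176.45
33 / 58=0.57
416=416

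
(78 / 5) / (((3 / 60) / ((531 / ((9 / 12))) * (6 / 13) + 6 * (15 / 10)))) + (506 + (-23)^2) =105795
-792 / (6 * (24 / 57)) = -627 / 2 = -313.50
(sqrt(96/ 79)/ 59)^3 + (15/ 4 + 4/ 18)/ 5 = 384 * sqrt(474)/ 1281770339 + 143/ 180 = 0.79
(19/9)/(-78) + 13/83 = 7549/58266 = 0.13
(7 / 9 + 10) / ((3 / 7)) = 679 / 27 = 25.15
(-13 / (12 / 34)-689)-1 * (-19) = -706.83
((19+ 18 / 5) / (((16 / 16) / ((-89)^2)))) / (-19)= -895073 / 95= -9421.82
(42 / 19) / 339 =14 / 2147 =0.01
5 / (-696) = -5 / 696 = -0.01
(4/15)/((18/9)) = 0.13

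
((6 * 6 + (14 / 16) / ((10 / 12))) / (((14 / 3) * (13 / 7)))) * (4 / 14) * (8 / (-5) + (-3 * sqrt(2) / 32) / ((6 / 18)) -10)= -4959 / 350 -1539 * sqrt(2) / 4480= -14.65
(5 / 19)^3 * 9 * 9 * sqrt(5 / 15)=3375 * sqrt(3) / 6859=0.85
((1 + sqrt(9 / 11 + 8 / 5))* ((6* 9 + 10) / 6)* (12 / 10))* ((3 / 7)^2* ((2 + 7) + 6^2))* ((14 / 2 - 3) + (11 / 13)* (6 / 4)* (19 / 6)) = 540432 / 637 + 540432* sqrt(7315) / 35035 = 2167.71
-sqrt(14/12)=-sqrt(42)/6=-1.08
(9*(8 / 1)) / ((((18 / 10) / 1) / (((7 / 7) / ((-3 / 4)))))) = -160 / 3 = -53.33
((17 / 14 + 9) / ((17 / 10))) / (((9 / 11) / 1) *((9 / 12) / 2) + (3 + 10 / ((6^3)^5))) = 1849002451845120 / 1017627239436689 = 1.82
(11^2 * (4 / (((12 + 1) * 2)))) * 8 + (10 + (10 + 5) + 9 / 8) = 18205 / 104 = 175.05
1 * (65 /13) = 5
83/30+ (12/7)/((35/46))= 5.02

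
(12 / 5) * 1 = 12 / 5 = 2.40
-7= -7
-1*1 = -1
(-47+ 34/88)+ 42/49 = -14093/308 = -45.76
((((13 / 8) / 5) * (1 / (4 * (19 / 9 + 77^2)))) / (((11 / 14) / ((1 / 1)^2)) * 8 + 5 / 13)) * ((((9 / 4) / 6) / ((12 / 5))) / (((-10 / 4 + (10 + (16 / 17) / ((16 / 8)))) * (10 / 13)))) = 138411 / 2644585369600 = 0.00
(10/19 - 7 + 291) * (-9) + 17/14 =-680833/266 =-2559.52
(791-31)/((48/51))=1615/2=807.50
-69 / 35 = -1.97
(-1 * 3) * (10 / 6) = -5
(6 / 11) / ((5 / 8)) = 48 / 55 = 0.87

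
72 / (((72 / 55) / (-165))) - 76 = -9151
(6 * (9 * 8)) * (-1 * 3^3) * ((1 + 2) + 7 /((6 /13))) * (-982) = 208081872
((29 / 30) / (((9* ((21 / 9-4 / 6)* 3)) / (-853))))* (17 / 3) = -420529 / 4050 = -103.83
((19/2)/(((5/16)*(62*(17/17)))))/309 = 76/47895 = 0.00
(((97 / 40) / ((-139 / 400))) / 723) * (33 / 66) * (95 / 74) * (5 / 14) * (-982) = 113114125 / 52057446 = 2.17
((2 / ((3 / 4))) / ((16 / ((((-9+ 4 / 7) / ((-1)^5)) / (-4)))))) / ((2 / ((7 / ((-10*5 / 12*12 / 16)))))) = 59 / 150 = 0.39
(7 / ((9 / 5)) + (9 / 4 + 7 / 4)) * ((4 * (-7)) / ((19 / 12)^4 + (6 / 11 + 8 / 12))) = -50383872 / 1710011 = -29.46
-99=-99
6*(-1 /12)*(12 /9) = -2 /3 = -0.67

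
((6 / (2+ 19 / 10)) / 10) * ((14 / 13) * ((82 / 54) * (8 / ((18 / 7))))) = 32144 / 41067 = 0.78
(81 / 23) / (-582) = -27 / 4462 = -0.01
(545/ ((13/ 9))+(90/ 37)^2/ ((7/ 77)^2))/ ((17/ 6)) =6866910/ 17797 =385.85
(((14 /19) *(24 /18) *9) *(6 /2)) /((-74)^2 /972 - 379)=-15309 /215479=-0.07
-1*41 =-41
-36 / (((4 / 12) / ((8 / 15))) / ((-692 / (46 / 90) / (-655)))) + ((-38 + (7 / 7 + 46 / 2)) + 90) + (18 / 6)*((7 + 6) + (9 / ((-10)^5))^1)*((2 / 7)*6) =1792359421 / 75325000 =23.80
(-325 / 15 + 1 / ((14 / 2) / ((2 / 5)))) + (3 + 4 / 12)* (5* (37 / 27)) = 3487 / 2835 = 1.23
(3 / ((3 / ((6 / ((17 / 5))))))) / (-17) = -30 / 289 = -0.10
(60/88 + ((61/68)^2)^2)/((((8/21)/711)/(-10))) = -23341973548005/940780544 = -24811.28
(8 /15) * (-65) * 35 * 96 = -116480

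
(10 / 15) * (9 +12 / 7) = 50 / 7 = 7.14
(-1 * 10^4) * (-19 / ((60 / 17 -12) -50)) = -1615000 / 497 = -3249.50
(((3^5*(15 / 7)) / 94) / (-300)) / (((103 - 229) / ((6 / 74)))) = 81 / 6816880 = 0.00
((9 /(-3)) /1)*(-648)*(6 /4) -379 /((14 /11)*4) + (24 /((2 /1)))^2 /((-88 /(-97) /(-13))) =778.10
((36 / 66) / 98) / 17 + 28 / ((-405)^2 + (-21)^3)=180214 / 354525633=0.00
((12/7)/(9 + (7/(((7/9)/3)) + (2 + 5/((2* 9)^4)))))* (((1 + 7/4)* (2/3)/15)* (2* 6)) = 0.07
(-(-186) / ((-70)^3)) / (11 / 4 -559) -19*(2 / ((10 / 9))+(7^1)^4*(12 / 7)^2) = -12792549223032 / 95396875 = -134098.20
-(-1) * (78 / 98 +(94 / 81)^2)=688843 / 321489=2.14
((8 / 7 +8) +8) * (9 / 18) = 60 / 7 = 8.57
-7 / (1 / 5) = -35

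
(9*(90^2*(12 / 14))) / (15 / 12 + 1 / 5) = 8748000 / 203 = 43093.60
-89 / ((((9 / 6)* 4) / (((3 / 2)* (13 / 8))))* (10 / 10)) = -1157 / 32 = -36.16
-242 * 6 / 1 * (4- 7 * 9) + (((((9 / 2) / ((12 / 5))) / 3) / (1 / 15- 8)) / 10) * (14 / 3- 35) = 23301761 / 272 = 85668.24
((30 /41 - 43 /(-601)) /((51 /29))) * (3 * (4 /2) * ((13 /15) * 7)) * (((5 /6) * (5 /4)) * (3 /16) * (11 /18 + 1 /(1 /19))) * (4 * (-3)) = -92192528155 /120642336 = -764.18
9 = 9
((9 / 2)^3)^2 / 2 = 531441 / 128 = 4151.88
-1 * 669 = -669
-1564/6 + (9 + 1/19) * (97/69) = -108350/437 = -247.94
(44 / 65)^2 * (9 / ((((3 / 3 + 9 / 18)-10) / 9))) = -4.37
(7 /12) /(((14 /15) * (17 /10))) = 25 /68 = 0.37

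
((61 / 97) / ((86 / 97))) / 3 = 61 / 258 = 0.24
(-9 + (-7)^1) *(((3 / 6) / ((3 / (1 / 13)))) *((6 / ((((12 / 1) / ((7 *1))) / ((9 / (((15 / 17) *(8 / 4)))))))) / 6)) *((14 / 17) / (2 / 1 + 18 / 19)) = -133 / 780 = -0.17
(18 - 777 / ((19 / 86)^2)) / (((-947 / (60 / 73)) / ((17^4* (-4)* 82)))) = -9435118303696320 / 24956291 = -378065727.14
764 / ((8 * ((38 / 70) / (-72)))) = -240660 / 19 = -12666.32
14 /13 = 1.08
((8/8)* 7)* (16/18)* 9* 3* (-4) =-672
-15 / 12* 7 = -35 / 4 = -8.75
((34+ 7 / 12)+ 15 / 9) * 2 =145 / 2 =72.50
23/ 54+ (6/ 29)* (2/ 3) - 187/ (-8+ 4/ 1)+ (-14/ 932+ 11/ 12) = 8796388/ 182439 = 48.22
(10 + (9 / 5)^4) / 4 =12811 / 2500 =5.12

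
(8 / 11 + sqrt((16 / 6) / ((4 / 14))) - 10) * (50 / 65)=-1020 / 143 + 20 * sqrt(21) / 39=-4.78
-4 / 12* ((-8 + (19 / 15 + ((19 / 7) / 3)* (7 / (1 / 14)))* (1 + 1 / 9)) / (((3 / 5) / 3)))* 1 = -12410 / 81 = -153.21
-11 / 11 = -1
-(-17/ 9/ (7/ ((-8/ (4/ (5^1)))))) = -170/ 63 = -2.70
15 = 15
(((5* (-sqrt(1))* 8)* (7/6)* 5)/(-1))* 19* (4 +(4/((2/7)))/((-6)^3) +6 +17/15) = 49070.43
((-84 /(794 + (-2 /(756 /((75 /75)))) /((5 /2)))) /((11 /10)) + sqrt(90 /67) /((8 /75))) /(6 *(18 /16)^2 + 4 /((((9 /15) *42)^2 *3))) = -302456851200 /23887632363419 + 10716300 *sqrt(670) /193911467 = 1.42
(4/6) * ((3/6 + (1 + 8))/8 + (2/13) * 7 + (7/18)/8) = 2165/1404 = 1.54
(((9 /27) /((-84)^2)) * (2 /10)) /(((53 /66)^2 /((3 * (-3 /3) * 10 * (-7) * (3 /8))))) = 363 /314608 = 0.00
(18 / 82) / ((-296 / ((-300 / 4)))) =675 / 12136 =0.06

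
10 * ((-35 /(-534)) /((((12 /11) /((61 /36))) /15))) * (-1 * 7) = -4109875 /38448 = -106.89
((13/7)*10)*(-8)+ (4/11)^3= -1383792/9317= -148.52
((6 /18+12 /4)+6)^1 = 28 /3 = 9.33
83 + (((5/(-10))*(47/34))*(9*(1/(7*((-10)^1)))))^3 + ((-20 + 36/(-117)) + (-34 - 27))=2373687802571/1402052288000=1.69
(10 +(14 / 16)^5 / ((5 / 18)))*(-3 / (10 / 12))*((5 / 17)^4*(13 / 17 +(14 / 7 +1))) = -218354175 / 181741696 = -1.20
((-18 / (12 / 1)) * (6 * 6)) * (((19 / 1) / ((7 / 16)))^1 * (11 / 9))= -20064 / 7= -2866.29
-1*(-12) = 12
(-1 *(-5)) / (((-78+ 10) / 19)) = -95 / 68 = -1.40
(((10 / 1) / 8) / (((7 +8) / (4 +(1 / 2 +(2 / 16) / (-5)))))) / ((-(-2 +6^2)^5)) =-179 / 21809003520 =-0.00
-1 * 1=-1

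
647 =647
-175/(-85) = 35/17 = 2.06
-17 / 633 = -0.03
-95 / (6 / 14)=-665 / 3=-221.67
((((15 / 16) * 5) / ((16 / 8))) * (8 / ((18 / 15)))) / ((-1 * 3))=-125 / 24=-5.21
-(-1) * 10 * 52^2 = 27040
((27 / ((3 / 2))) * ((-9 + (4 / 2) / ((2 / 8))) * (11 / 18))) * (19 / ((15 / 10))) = -418 / 3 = -139.33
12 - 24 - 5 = -17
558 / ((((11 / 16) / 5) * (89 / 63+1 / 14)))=5624640 / 2057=2734.39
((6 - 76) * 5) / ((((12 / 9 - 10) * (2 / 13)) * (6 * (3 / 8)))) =350 / 3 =116.67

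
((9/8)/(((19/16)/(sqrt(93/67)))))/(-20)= -9*sqrt(6231)/12730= -0.06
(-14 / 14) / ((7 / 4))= -4 / 7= -0.57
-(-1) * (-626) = -626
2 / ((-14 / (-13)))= 13 / 7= 1.86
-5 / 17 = -0.29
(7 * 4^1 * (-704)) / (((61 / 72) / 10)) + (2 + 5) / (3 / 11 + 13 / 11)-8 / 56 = -1589543777 / 6832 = -232661.56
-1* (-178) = 178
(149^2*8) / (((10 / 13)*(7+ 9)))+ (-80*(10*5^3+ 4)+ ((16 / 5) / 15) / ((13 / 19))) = -334967249 / 3900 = -85889.04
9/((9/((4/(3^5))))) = 4/243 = 0.02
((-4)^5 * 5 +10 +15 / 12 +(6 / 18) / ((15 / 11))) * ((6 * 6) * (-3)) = 2758593 / 5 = 551718.60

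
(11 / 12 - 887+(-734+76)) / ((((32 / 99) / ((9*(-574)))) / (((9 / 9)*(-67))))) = -1653427498.08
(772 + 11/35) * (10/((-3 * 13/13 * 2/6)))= -54062/7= -7723.14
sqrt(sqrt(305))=305^(1 / 4)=4.18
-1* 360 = -360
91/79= 1.15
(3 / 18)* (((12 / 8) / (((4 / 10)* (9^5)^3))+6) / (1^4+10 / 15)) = 1647129056757197 / 2745215094595320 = 0.60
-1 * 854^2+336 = -728980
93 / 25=3.72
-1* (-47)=47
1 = 1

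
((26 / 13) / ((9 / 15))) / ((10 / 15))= 5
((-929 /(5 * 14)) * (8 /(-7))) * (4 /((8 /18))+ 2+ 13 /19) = 177.22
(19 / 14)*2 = 19 / 7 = 2.71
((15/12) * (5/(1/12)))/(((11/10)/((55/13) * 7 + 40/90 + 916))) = 27672250/429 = 64504.08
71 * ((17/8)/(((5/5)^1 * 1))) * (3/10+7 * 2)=172601/80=2157.51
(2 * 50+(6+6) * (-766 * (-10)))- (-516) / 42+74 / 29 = 18683072 / 203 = 92034.84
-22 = -22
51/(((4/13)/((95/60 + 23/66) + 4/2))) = 114699/176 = 651.70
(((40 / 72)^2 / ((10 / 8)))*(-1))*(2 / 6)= -20 / 243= -0.08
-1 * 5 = -5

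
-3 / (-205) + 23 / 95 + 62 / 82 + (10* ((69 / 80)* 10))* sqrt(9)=809421 / 3116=259.76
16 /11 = 1.45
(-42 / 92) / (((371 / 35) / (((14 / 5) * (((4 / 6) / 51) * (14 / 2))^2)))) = -9604 / 9511857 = -0.00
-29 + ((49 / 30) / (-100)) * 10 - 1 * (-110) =24251 / 300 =80.84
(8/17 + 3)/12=59/204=0.29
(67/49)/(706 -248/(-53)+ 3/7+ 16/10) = 17755/9254511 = 0.00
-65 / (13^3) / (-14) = 0.00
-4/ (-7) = 4/ 7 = 0.57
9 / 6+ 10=23 / 2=11.50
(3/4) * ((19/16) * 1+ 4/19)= 1.05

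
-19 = -19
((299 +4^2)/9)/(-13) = -2.69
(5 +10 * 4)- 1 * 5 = 40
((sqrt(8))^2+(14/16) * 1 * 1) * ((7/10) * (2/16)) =497/640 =0.78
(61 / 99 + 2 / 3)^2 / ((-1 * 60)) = -16129 / 588060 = -0.03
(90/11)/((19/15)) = 1350/209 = 6.46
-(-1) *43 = 43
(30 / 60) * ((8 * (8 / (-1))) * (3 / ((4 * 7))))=-24 / 7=-3.43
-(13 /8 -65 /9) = 403 /72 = 5.60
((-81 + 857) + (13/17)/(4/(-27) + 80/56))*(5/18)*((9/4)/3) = 15974605/98736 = 161.79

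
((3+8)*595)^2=42837025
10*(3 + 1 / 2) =35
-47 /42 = -1.12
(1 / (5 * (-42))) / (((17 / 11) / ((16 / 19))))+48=1627832 / 33915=48.00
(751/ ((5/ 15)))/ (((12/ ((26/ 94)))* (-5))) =-9763/ 940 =-10.39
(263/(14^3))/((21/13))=3419/57624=0.06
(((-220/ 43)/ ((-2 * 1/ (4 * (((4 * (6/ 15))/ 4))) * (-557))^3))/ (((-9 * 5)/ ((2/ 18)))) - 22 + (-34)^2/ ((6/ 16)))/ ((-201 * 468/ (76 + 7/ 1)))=-9556375438452537989/ 3538677525479430750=-2.70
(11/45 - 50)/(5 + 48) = -2239/2385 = -0.94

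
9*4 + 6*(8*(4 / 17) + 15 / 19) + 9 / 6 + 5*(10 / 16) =146399 / 2584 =56.66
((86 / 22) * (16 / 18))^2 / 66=59168 / 323433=0.18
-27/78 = -9/26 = -0.35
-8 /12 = -2 /3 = -0.67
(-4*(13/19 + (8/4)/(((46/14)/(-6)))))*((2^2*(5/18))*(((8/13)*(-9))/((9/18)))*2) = -1660160/5681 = -292.23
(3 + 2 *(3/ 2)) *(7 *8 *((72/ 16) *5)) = 7560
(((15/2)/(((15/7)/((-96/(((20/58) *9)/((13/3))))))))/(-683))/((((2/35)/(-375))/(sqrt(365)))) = -9236500 *sqrt(365)/2049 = -86121.56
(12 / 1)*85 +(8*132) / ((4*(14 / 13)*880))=142839 / 140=1020.28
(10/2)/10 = 1/2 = 0.50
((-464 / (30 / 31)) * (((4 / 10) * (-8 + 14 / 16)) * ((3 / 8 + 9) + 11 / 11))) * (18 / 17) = 12759507 / 850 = 15011.18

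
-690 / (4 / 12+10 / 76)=-1484.15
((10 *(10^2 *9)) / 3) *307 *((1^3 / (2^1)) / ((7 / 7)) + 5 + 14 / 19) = 109138500 / 19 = 5744131.58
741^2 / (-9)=-61009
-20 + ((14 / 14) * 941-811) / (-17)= -470 / 17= -27.65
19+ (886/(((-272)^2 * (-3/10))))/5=1053829/55488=18.99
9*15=135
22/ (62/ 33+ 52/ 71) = 25773/ 3059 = 8.43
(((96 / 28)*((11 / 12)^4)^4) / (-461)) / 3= -45949729863572161 / 74577687931785314304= -0.00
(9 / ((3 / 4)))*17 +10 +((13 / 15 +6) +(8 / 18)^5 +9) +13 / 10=27302369 / 118098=231.18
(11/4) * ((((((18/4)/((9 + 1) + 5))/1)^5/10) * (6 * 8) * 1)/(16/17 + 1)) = 0.02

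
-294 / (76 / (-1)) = 147 / 38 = 3.87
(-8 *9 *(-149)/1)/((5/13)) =139464/5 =27892.80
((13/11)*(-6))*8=-624/11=-56.73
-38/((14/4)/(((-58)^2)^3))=-2893220633344/7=-413317233334.86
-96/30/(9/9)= -3.20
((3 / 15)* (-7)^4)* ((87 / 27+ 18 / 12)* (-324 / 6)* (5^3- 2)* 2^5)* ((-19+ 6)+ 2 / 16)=6205326876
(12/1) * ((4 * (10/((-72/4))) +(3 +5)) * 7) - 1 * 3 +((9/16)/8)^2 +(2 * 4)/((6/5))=8011857/16384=489.00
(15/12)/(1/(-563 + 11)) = -690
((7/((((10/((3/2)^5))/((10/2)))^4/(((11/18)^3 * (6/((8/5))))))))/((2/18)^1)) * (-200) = -150399862333875/67108864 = -2241132.59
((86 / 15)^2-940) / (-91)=204104 / 20475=9.97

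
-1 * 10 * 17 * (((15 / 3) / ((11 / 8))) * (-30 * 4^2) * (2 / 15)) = 435200 / 11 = 39563.64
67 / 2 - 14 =39 / 2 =19.50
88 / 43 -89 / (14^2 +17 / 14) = 189390 / 118723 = 1.60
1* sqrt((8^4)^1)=64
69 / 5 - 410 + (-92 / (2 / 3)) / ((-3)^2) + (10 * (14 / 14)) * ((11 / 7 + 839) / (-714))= -5289209 / 12495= -423.31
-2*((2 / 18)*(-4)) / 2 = 4 / 9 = 0.44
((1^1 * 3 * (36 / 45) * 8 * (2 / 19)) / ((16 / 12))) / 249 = 48 / 7885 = 0.01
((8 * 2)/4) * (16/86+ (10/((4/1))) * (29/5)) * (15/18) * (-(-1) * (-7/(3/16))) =-235760/129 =-1827.60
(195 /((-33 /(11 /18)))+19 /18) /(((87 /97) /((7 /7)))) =-2231 /783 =-2.85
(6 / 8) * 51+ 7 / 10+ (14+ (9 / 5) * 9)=1383 / 20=69.15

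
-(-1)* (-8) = -8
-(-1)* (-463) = -463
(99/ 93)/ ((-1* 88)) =-3/ 248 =-0.01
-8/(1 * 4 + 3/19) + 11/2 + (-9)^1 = -857/158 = -5.42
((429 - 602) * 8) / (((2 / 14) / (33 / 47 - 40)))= 17893736 / 47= 380717.79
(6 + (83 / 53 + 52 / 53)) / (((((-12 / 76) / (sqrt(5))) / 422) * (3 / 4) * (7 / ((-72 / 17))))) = 116228928 * sqrt(5) / 6307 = 41207.51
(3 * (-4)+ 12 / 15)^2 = 3136 / 25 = 125.44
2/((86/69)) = 69/43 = 1.60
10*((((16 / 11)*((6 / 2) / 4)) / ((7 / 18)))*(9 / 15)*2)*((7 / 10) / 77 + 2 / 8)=36936 / 4235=8.72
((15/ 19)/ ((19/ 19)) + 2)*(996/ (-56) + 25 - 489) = -18815/ 14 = -1343.93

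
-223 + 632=409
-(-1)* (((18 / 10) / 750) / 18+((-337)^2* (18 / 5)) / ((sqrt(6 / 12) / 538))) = 311071036.30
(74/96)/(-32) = -37/1536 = -0.02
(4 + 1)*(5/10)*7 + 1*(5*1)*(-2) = 15/2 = 7.50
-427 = -427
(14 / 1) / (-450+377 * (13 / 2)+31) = 28 / 4063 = 0.01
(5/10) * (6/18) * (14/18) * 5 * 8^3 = 8960/27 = 331.85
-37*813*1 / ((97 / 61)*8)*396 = -181659159 / 194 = -936387.42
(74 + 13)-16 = 71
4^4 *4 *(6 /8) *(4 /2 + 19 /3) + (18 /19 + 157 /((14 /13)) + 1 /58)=25250816 /3857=6546.75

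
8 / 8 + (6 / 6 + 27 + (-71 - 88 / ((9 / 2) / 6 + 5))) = -1318 / 23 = -57.30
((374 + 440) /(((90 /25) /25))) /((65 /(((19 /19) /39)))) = 10175 /4563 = 2.23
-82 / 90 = -0.91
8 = 8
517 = 517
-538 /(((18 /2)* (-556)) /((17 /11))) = 4573 /27522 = 0.17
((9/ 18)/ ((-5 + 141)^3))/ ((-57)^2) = 0.00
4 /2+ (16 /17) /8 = 2.12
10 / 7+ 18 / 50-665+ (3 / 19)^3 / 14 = -227448263 / 342950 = -663.21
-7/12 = -0.58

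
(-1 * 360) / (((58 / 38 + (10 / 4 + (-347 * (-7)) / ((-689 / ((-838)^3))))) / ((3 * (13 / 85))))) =-73519056 / 923404718743337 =-0.00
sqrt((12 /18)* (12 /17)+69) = sqrt(20077) /17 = 8.33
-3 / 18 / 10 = -1 / 60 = -0.02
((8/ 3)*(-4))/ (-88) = 4/ 33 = 0.12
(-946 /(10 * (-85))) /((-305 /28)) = -0.10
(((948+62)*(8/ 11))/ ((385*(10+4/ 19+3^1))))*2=61408/ 212597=0.29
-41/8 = -5.12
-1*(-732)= 732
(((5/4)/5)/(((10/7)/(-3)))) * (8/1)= -4.20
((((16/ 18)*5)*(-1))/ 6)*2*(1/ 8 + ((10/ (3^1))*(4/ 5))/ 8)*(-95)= 5225/ 81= 64.51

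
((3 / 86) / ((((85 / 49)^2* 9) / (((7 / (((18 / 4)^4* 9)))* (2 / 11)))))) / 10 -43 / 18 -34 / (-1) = 191369426771287 / 6053865864750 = 31.61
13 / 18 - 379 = -6809 / 18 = -378.28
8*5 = 40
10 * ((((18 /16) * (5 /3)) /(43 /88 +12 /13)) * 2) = 8580 /323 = 26.56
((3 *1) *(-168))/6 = -84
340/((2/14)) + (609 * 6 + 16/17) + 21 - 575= 93176/17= 5480.94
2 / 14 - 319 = -2232 / 7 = -318.86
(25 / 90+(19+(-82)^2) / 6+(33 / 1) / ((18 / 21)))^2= 437939329 / 324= 1351664.60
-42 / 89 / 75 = -14 / 2225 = -0.01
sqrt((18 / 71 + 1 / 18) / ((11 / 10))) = 0.53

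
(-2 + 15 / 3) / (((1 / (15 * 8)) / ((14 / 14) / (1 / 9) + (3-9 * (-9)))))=33480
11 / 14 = 0.79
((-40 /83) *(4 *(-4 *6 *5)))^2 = 368640000 /6889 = 53511.39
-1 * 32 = -32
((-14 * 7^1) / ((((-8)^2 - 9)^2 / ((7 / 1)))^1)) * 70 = -9604 / 605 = -15.87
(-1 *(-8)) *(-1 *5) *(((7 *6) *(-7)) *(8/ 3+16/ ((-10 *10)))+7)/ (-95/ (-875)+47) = 425810/ 687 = 619.81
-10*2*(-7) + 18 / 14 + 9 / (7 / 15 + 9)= 141383 / 994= 142.24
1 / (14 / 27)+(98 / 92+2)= 804 / 161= 4.99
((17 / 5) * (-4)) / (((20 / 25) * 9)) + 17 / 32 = -391 / 288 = -1.36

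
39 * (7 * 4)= 1092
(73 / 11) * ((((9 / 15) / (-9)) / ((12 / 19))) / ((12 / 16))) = -1387 / 1485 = -0.93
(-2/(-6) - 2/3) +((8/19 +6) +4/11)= 4045/627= 6.45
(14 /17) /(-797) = -14 /13549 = -0.00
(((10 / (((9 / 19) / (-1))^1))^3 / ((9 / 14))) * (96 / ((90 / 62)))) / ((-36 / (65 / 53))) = 309587824000 / 9388791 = 32974.19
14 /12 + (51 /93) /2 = 134 /93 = 1.44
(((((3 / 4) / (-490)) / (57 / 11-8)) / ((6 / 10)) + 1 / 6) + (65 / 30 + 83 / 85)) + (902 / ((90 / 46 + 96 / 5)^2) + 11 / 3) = 54983828540719 / 6114358577880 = 8.99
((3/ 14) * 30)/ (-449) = -0.01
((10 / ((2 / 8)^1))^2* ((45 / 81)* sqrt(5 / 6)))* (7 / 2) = 2840.04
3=3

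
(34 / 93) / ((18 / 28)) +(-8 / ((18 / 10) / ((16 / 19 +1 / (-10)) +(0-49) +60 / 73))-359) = -171357145 / 1160919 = -147.60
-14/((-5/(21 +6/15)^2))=160286/125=1282.29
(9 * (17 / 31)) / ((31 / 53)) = 8109 / 961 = 8.44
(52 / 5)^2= 108.16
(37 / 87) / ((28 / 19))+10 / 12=911 / 812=1.12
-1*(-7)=7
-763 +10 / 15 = -2287 / 3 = -762.33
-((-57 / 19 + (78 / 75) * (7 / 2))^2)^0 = -1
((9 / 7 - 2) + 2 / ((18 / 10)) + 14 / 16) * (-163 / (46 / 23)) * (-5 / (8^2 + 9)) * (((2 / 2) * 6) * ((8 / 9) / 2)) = 522415 / 27594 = 18.93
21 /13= 1.62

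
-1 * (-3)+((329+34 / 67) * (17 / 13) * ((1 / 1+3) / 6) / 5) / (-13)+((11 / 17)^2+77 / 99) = -32833081 / 147255615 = -0.22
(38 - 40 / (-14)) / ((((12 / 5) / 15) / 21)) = 10725 / 2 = 5362.50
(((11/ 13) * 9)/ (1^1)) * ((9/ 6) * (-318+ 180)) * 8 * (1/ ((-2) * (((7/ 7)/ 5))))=31527.69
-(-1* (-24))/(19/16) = -384/19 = -20.21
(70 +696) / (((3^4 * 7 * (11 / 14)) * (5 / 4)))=6128 / 4455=1.38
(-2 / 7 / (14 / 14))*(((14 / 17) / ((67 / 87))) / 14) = -174 / 7973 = -0.02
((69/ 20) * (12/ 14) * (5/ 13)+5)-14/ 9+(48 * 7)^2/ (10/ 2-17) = -15402799/ 1638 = -9403.42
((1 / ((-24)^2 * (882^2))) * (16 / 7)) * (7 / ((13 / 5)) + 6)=113 / 2548479024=0.00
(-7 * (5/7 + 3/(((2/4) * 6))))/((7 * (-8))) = 3/14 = 0.21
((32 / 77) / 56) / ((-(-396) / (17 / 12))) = 17 / 640332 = 0.00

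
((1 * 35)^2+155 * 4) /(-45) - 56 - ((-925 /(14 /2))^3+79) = 791392757 /343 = 2307267.51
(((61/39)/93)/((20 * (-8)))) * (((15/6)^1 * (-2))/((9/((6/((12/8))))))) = 61/261144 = 0.00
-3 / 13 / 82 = -3 / 1066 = -0.00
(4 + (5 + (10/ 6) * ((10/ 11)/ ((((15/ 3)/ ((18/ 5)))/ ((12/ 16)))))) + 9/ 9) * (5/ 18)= 595/ 198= 3.01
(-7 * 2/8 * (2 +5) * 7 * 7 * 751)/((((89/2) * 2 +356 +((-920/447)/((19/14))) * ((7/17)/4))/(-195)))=10153289036709/51381604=197605.53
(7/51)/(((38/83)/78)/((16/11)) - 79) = -120848/69553103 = -0.00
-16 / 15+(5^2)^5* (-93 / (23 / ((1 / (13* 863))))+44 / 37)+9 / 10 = 665050009983881 / 57284214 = 11609655.85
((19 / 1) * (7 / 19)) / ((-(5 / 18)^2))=-2268 / 25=-90.72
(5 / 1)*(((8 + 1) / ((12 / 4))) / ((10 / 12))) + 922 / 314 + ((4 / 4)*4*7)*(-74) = -322017 / 157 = -2051.06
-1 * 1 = -1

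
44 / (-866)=-22 / 433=-0.05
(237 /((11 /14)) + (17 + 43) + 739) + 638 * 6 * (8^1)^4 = 172486475 /11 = 15680588.64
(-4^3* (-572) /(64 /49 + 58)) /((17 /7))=6278272 /24701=254.17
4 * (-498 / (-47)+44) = 10264 / 47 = 218.38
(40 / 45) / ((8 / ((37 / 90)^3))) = 50653 / 6561000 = 0.01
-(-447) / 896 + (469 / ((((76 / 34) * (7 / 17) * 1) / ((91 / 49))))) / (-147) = -14861545 / 2502528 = -5.94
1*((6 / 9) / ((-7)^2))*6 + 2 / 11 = 142 / 539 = 0.26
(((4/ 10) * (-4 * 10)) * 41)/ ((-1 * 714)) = 0.92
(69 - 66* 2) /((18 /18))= -63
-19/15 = -1.27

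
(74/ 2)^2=1369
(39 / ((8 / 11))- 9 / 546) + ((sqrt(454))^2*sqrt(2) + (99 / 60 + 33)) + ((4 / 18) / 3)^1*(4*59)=10392127 / 98280 + 454*sqrt(2)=747.79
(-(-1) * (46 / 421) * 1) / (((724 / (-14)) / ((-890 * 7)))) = 1003030 / 76201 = 13.16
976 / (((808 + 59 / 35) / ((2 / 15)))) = 13664 / 85017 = 0.16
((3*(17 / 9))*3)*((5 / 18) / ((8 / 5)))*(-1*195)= -27625 / 48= -575.52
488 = 488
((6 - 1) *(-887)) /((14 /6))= -13305 /7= -1900.71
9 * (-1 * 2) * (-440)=7920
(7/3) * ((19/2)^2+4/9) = 22855/108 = 211.62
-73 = -73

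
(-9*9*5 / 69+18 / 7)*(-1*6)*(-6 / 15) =-6372 / 805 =-7.92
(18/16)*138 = 621/4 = 155.25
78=78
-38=-38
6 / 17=0.35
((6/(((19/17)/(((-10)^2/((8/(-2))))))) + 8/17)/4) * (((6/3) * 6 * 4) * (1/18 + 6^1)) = -9417164/969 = -9718.44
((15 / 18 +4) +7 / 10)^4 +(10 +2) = 48065821 / 50625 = 949.45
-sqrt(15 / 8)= -sqrt(30) / 4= -1.37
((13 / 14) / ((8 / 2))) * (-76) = -247 / 14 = -17.64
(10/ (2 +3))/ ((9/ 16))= 3.56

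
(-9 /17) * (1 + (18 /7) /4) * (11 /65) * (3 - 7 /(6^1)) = -8349 /30940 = -0.27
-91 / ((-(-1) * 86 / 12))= -546 / 43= -12.70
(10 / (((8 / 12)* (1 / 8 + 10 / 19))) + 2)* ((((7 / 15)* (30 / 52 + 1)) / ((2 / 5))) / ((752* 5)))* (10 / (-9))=-118531 / 8710416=-0.01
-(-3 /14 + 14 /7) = -1.79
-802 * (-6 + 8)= -1604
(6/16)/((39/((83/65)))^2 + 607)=20667/84862784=0.00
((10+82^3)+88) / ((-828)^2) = 30637 / 38088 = 0.80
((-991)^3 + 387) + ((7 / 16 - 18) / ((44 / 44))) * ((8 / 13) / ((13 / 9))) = -328955759321 / 338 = -973241891.48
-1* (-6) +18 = 24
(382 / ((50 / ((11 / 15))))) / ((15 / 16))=33616 / 5625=5.98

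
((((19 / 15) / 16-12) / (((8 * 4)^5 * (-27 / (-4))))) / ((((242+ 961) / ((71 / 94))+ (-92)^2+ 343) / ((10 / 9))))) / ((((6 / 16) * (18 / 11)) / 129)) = -96080963 / 81277300405960704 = -0.00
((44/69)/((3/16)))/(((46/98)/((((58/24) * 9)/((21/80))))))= 2858240/4761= 600.34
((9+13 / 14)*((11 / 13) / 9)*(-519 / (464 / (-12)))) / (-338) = -264517 / 7135856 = -0.04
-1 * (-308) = 308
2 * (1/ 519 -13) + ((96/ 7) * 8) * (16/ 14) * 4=12093836/ 25431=475.55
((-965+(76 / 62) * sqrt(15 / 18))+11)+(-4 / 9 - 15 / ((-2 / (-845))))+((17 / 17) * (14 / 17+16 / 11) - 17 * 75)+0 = -28828667 / 3366+19 * sqrt(30) / 93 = -8563.55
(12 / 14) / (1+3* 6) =6 / 133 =0.05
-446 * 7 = -3122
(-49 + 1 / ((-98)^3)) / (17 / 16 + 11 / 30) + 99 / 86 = -114990488127 / 3470410202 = -33.13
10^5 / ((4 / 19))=475000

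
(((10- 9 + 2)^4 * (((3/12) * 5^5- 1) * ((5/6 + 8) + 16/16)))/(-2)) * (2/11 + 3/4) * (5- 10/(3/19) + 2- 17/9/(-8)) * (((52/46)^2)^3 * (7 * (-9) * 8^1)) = -27817968320749495161/1628394779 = -17083061601.21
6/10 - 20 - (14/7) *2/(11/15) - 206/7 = -20899/385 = -54.28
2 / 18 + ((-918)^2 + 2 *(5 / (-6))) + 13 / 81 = 68260531 / 81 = 842722.60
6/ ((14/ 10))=4.29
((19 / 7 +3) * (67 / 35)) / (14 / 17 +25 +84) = 9112 / 91483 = 0.10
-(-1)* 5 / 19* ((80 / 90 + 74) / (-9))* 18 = -39.42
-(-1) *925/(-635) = -185/127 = -1.46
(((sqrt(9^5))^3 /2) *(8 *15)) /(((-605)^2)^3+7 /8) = 2295825120 /130767849030041669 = 0.00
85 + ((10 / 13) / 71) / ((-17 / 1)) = 85.00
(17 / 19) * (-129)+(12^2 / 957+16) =-601679 / 6061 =-99.27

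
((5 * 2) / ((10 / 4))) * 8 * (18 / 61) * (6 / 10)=1728 / 305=5.67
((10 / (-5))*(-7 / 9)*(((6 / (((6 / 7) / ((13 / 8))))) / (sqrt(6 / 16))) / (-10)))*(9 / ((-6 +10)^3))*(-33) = 13.41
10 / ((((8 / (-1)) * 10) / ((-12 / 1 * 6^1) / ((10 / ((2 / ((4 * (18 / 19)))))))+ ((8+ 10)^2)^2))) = -524861 / 40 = -13121.52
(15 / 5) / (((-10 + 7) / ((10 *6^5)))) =-77760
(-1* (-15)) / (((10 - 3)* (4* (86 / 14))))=0.09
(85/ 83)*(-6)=-510/ 83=-6.14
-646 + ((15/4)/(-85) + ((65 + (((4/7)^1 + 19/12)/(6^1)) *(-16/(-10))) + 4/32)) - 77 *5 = -41355359/42840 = -965.34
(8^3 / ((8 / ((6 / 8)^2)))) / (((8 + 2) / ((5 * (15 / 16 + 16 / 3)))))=903 / 8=112.88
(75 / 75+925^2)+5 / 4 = 855627.25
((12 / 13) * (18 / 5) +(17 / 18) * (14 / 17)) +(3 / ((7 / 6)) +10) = 68273 / 4095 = 16.67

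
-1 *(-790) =790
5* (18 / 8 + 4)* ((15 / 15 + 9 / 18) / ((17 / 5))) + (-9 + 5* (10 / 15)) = 3313 / 408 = 8.12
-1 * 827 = -827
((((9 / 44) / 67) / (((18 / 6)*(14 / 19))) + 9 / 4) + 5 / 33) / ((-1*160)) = -27047 / 1800960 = -0.02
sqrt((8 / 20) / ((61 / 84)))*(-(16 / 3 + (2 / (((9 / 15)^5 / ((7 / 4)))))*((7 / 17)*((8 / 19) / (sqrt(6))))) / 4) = sqrt(12810)*(-627912 - 153125*sqrt(6)) / 71817435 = -1.58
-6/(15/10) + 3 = -1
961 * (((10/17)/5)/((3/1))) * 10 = 19220/51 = 376.86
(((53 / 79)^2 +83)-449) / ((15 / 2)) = -4562794 / 93615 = -48.74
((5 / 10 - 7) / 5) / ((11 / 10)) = -1.18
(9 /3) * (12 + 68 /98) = 1866 /49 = 38.08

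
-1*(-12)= 12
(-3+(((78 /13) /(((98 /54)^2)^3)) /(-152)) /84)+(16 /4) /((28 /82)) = 8.71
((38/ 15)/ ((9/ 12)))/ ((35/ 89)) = 13528/ 1575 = 8.59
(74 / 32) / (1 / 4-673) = -37 / 10764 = -0.00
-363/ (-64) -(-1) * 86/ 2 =3115/ 64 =48.67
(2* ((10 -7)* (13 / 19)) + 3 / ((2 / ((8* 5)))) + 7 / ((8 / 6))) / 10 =5271 / 760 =6.94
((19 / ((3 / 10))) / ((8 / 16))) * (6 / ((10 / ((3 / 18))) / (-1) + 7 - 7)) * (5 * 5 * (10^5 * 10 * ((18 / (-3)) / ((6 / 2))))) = 1900000000 / 3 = 633333333.33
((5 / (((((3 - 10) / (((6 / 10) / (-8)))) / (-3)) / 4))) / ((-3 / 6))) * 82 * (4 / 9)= 328 / 7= 46.86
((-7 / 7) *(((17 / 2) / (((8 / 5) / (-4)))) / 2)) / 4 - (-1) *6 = 8.66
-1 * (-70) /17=70 /17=4.12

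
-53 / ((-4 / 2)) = 53 / 2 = 26.50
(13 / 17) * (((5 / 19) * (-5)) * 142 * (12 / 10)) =-55380 / 323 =-171.46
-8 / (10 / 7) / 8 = -7 / 10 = -0.70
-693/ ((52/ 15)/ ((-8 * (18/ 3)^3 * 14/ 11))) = 5715360/ 13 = 439643.08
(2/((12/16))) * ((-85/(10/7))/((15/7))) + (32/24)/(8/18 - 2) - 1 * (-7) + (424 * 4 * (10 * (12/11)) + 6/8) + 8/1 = 255615359/13860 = 18442.67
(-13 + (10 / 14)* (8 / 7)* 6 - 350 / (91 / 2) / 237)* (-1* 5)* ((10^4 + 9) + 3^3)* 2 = 9480600040 / 11613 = 816378.20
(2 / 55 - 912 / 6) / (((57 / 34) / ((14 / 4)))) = -331534 / 1045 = -317.26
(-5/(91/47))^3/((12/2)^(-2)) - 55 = -508649905/753571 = -674.99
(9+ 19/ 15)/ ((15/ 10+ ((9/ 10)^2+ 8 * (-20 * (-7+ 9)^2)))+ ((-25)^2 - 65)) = -3080/ 23307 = -0.13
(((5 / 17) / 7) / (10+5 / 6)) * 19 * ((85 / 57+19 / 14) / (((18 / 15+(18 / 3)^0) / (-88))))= -90920 / 10829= -8.40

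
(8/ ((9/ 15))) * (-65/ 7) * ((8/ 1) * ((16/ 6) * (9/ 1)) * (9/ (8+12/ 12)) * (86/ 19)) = -14310400/ 133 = -107596.99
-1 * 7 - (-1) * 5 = -2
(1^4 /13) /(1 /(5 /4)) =5 /52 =0.10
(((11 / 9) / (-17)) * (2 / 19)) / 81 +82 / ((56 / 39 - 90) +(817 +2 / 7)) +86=4033854266002 / 46844040447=86.11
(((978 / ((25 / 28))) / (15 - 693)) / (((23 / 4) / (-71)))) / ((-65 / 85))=-22034992 / 844675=-26.09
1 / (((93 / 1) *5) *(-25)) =-1 / 11625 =-0.00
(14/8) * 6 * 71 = 1491/2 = 745.50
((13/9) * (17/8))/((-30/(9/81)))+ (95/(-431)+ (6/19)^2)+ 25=24.87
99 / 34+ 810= 27639 / 34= 812.91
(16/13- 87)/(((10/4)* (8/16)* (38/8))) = -3568/247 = -14.45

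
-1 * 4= -4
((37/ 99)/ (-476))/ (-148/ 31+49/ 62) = 1147/ 5819814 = 0.00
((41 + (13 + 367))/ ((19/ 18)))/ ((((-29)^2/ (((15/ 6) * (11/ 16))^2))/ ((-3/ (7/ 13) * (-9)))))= 4023065475/ 57268736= 70.25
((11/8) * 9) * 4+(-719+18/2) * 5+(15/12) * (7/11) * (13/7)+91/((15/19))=-2233279/660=-3383.76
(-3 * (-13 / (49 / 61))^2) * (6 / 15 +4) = -41504034 / 12005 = -3457.23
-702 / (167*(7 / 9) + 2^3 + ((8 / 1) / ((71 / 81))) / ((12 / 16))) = -4.68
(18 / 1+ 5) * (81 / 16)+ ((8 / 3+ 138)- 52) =9845 / 48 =205.10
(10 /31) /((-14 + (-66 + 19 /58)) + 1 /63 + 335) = 7308 /5784755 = 0.00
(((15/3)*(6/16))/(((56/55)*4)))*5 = 4125/1792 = 2.30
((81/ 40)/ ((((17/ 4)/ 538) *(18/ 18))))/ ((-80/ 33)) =-719037/ 6800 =-105.74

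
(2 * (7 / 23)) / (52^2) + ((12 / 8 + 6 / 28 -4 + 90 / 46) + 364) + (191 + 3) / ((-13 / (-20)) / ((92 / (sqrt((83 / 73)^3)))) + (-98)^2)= 9617095493341483349154742597 / 26443022637024166517273384 -28116668320 * sqrt(6059) / 121481047801390011197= 363.69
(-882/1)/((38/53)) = -23373/19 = -1230.16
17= 17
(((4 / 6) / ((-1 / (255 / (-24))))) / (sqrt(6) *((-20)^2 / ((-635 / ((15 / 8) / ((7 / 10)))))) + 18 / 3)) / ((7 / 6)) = 1349375 *sqrt(6) / 2491926 + 9596755 / 4983852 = 3.25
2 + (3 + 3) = 8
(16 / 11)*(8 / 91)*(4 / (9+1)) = 256 / 5005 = 0.05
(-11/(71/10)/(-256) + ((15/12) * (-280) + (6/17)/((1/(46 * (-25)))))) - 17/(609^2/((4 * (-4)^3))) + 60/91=-755.21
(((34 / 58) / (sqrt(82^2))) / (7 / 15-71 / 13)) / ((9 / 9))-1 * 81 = -187613247 / 2316172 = -81.00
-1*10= -10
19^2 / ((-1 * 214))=-361 / 214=-1.69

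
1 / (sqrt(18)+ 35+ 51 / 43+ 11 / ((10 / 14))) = 794855 / 40726077 - 46225* sqrt(2) / 40726077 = 0.02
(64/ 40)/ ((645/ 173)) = 0.43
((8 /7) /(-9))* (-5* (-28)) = -160 /9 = -17.78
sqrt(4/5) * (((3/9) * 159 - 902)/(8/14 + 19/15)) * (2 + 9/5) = -677502 * sqrt(5)/965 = -1569.89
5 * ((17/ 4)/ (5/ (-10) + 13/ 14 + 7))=595/ 208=2.86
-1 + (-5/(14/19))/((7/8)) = -8.76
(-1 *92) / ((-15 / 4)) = 24.53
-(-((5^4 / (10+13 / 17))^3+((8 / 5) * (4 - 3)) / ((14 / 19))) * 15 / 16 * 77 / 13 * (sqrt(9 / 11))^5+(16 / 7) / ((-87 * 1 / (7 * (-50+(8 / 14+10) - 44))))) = -9344 / 609+1133505007295949 * sqrt(11) / 5712657808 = 658069.03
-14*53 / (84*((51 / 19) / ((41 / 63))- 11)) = 1.28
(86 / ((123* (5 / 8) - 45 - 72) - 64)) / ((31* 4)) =-172 / 25823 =-0.01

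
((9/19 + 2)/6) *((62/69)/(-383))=-1457/1506339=-0.00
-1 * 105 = -105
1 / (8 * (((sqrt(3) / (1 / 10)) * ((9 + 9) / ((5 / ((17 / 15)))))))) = 0.00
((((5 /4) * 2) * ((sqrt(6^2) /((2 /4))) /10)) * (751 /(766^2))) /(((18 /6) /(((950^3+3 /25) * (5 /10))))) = 16097215627253 /29337800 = 548685.16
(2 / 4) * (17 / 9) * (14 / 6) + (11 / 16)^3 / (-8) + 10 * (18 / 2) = 81539999 / 884736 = 92.16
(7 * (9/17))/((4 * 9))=7/68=0.10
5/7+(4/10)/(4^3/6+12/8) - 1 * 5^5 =-7982466/2555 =-3124.25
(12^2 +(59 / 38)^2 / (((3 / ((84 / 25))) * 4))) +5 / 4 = 1316973 / 9025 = 145.92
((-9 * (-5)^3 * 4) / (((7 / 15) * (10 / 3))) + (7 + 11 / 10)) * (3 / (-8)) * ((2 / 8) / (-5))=54.39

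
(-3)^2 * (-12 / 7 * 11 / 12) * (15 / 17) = -1485 / 119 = -12.48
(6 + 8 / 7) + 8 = 106 / 7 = 15.14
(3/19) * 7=21/19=1.11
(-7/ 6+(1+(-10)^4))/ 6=59999/ 36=1666.64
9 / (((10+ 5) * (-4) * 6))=-1 / 40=-0.02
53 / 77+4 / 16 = 289 / 308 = 0.94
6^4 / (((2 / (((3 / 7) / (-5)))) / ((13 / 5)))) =-25272 / 175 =-144.41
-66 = -66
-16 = -16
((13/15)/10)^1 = 13/150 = 0.09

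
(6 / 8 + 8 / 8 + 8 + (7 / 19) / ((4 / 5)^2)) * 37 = 116143 / 304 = 382.05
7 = 7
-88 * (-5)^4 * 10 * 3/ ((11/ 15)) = -2250000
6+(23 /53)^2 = 17383 /2809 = 6.19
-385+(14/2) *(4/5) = -1897/5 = -379.40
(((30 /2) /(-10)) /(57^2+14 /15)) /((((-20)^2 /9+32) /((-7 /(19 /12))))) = 0.00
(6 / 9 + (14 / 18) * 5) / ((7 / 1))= 41 / 63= 0.65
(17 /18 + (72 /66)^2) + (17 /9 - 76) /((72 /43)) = -42.13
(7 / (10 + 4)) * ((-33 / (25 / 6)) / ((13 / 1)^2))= -99 / 4225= -0.02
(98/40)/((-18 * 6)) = -49/2160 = -0.02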